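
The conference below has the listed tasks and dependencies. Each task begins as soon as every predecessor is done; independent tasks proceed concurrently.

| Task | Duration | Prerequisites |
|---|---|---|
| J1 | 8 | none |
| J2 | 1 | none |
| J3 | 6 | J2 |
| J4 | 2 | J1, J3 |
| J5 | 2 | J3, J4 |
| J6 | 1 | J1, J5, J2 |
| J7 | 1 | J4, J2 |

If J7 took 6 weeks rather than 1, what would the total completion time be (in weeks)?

16

Actual critical path: J1→J4→J5→J6 = 8+2+2+1 = 13 ⇒ 13 weeks.
J7 is off the critical path — its longest chain is 11 weeks, giving 2 of slack.
Now J1→J4→J7 = 8+2+6 = 16 is longest, so the finish becomes 16 weeks.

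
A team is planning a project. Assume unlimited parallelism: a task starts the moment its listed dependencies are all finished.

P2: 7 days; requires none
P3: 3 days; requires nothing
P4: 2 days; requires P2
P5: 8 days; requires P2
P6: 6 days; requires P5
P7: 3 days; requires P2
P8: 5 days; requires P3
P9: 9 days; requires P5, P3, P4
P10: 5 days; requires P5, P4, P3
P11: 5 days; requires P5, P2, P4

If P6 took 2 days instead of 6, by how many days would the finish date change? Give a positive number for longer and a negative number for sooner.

0

Actual critical path: P2→P5→P9 = 7+8+9 = 24 ⇒ 24 days.
P6 has 3 days of float (longest path through it is 21).
That remains the longest chain; total 24 days.
Change in finish: 24 − 24 = +0 days.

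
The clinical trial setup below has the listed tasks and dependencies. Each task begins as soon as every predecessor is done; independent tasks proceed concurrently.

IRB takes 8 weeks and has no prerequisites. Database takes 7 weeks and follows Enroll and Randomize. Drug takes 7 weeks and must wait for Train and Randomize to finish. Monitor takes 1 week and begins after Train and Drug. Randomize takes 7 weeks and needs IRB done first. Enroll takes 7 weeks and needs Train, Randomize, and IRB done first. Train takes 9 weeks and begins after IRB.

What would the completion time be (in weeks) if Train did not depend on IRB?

Original critical path: IRB→Train→Enroll→Database = 8+9+7+7 = 31 ⇒ 31 weeks.
Without IRB→Train, Train's earliest start moves from 8 to 0.
The longest chain is now IRB→Randomize→Enroll→Database = 8+7+7+7 = 29, so the plan takes 29 weeks.

29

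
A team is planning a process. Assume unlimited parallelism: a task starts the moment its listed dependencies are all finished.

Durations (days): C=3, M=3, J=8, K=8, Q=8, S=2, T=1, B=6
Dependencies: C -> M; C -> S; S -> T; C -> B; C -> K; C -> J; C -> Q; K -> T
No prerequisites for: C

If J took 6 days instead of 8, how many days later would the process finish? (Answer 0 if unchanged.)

Actual critical path: C→K→T = 3+8+1 = 12 ⇒ 12 days.
J is off the critical path — its longest chain is 11 days, giving 1 of slack.
No other chain overtakes it, so the finish is 12 days.
Change in finish: 12 − 12 = +0 days.

0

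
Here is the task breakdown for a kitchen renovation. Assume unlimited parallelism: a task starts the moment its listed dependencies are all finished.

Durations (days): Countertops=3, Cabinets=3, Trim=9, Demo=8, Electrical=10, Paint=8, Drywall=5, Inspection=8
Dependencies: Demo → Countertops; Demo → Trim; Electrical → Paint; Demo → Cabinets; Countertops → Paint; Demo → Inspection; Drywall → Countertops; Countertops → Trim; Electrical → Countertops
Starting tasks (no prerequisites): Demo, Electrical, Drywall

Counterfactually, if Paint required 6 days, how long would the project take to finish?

22

Baseline: Electrical→Countertops→Trim = 10+3+9 = 22 → 22 days.
The longest path through Paint is only 21 days, so Paint has float 1.
That remains the longest chain; total 22 days.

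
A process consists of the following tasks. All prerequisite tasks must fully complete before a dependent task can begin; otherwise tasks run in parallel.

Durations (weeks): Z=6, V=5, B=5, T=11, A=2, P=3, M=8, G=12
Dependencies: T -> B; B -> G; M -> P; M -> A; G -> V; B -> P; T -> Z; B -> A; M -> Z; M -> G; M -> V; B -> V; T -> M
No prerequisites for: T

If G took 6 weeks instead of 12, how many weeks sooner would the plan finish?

6

As given, the longest chain is T→M→G→V = 11+8+12+5 = 36, so the finish is 36 weeks.
G is on the critical path; changing it to 6 makes that path 30 weeks.
The critical path is still T→M→G→V; finish is now 30 weeks.
Change in finish: 30 − 36 = -6 weeks.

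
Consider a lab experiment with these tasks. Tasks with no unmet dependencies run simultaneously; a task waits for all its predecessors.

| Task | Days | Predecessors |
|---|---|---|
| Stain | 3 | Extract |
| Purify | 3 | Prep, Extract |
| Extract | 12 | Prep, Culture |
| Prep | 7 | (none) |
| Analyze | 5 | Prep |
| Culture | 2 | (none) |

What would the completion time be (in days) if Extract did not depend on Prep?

17

With the dependency in place, Prep→Extract→Purify = 7+12+3 = 22 sets the finish at 22 days.
Without Prep→Extract, Extract's earliest start moves from 7 to 2.
After: Culture→Extract→Purify = 2+12+3 = 17 → 17 days.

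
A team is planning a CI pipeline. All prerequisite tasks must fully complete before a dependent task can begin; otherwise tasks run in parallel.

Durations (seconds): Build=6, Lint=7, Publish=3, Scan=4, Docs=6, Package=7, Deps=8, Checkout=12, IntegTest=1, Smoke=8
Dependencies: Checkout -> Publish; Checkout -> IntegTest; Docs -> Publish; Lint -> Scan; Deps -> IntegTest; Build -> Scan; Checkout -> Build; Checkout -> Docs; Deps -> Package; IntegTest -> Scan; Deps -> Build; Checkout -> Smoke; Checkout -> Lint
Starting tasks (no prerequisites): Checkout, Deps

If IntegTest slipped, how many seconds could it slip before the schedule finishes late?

Checkout→Lint→Scan = 12+7+4 = 23 sets the makespan at 23 seconds.
IntegTest finishes as early as 13 and must finish by 19.
Slack of IntegTest = 18 − 12 = 6 seconds.

6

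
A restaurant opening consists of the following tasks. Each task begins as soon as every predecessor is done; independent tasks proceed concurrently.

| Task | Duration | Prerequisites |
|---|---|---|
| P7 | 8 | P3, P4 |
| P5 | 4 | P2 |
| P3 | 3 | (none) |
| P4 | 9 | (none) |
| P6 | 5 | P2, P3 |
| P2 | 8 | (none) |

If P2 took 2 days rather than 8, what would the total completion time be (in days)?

Baseline: P4→P7 = 9+8 = 17 → 17 days.
P2 has 4 days of float (longest path through it is 13).
No other chain overtakes it, so the finish is 17 days.

17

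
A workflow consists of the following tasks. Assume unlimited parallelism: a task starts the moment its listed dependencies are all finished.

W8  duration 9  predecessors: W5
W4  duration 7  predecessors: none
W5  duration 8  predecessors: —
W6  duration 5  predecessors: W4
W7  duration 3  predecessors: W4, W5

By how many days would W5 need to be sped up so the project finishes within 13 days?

4

Current finish: 17 days; target: 13.
W5 is on every critical path, so each day cut from W5 cuts the finish by one (this holds down to a finish of 12).
Need 17 − 13 = 4 days off W5 → W5 becomes 4 days, finish becomes 13.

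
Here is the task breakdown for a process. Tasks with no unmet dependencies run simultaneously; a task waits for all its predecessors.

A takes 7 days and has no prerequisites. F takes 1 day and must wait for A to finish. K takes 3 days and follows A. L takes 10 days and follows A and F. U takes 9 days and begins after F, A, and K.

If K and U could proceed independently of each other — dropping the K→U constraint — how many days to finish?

Before: longest chain A→K→U = 7+3+9 = 19, finish 19.
Without K→U, U's earliest start moves from 10 to 8.
New critical path: A→F→L = 7+1+10 = 18 ⇒ 18 days.

18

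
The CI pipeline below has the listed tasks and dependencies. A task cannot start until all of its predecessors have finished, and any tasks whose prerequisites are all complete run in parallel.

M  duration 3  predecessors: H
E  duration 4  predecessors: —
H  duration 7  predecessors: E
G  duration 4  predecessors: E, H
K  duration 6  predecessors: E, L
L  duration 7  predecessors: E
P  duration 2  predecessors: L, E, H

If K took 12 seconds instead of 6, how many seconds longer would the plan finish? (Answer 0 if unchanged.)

As given, the longest chain is E→L→K = 4+7+6 = 17, so the finish is 17 seconds.
K lies on that path, so at 12 seconds the path becomes 23 seconds.
That remains the longest chain; total 23 seconds.
Change in finish: 23 − 17 = +6 seconds.

6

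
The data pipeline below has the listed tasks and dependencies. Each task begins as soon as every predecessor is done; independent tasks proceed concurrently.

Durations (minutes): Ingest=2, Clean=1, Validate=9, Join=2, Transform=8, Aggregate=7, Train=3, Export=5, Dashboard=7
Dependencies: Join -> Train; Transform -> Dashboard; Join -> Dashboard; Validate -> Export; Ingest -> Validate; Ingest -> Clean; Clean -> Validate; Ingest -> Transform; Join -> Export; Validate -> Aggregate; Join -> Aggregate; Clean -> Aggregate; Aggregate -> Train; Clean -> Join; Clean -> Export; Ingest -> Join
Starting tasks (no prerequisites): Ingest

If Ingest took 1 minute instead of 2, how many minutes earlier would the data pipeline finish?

The binding path is Ingest→Clean→Validate→Aggregate→Train = 2+1+9+7+3 = 22; finish at 22 minutes.
Ingest is on the critical path; changing it to 1 makes that path 21 minutes.
That remains the longest chain; total 21 minutes.
Change in finish: 21 − 22 = -1 minutes.

1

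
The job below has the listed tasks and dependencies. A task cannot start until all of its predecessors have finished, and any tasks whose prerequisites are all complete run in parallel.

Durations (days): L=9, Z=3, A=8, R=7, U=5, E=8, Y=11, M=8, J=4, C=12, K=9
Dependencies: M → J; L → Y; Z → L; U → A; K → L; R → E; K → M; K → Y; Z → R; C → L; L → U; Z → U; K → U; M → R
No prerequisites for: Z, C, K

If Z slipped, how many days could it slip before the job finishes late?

Critical path: C→L→U→A = 12+9+5+8 = 34, so the finish is 34 days.
The longest chain containing Z totals 25 days.
Slack of Z = 9 − 0 = 9 days.

9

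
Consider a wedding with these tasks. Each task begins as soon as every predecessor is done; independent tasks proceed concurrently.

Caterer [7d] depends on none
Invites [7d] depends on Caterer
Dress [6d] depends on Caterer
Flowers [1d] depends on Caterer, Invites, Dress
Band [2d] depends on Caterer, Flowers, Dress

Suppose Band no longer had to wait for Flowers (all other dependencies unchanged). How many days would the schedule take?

15

Before: longest chain Caterer→Invites→Flowers→Band = 7+7+1+2 = 17, finish 17.
Without Flowers→Band, Band's earliest start moves from 15 to 13.
The longest chain is now Caterer→Invites→Flowers = 7+7+1 = 15, so the schedule takes 15 days.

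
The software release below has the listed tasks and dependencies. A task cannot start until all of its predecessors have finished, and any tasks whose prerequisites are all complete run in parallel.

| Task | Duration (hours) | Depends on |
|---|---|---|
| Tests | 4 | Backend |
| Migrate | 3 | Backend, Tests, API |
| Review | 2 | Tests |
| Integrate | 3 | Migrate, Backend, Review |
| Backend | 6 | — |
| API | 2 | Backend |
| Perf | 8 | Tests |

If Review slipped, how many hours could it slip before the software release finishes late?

3

Critical path: Backend→Tests→Perf = 6+4+8 = 18, so the finish is 18 hours.
Review finishes as early as 12 and must finish by 15.
So Review can slip 15 − 12 = 3 hours.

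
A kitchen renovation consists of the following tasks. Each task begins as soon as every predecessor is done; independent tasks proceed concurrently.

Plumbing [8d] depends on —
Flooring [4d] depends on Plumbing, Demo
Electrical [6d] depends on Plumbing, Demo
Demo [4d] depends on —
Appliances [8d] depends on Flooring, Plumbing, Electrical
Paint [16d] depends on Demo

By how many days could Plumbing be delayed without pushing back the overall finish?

Critical path: Plumbing→Electrical→Appliances = 8+6+8 = 22, so the finish is 22 days.
Longest path through Plumbing: 22 days (earliest finish 8, latest finish 8).
So Plumbing can slip 8 − 8 = 0 days.

0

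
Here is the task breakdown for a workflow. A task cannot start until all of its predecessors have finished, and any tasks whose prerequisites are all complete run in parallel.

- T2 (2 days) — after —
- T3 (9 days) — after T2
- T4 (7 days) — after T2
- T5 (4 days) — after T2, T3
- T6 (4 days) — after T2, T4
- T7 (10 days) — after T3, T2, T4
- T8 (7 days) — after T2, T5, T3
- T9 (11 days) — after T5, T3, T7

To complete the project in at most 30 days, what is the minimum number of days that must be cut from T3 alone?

Current finish: 32 days; target: 30.
T3 is on every critical path, so each day cut from T3 cuts the finish by one (this holds down to a finish of 30).
Need 32 − 30 = 2 days off T3 → T3 becomes 7 days, finish becomes 30.

2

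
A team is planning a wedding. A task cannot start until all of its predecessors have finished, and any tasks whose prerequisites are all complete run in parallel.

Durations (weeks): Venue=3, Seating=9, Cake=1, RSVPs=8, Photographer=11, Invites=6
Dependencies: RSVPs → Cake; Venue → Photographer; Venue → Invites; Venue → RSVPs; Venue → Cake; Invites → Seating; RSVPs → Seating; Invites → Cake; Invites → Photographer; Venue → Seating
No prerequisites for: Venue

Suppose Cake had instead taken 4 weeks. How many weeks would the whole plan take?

20

Critical path before the change: Venue→Invites→Photographer = 3+6+11 = 20 giving 20 weeks.
Cake is off the critical path — its longest chain is 12 weeks, giving 8 of slack.
That remains the longest chain; total 20 weeks.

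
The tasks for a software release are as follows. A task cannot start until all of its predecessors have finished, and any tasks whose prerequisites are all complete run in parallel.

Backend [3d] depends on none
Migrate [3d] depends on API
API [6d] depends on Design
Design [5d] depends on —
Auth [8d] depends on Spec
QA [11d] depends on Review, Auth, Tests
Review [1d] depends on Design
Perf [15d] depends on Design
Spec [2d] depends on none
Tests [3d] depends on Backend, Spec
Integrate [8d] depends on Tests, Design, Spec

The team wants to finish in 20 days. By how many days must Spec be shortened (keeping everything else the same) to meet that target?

Current finish: 21 days; target: 20.
Spec is on every critical path, so each day cut from Spec cuts the finish by one (this holds down to a finish of 20).
Need 21 − 20 = 1 day off Spec → Spec becomes 1 day, finish becomes 20.

1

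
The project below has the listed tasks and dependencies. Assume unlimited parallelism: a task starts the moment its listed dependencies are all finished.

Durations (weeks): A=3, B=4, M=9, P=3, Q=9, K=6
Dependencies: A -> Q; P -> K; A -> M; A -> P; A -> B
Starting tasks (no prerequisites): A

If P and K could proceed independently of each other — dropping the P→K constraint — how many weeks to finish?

Original critical path: A→M = 3+9 = 12 ⇒ 12 weeks.
Without P→K, K's earliest start moves from 6 to 0.
After: A→M = 3+9 = 12 → 12 weeks.

12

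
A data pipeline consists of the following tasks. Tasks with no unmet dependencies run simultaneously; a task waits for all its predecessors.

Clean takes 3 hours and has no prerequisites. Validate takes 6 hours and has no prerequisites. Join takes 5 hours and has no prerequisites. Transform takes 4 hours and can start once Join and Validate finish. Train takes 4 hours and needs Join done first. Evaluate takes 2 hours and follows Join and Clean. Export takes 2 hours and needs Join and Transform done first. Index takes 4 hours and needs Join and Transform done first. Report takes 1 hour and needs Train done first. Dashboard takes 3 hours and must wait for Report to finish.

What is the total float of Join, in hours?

1

Critical path: Validate→Transform→Index = 6+4+4 = 14, so the finish is 14 hours.
Join finishes as early as 5 and must finish by 6.
So Join can slip 6 − 5 = 1 hour.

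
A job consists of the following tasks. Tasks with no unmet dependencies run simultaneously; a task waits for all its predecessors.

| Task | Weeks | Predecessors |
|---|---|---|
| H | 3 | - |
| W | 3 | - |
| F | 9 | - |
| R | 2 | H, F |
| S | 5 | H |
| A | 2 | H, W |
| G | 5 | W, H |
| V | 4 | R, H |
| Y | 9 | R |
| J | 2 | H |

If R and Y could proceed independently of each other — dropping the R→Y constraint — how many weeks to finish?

Original critical path: F→R→Y = 9+2+9 = 20 ⇒ 20 weeks.
Without R→Y, Y's earliest start moves from 11 to 0.
After: F→R→V = 9+2+4 = 15 → 15 weeks.

15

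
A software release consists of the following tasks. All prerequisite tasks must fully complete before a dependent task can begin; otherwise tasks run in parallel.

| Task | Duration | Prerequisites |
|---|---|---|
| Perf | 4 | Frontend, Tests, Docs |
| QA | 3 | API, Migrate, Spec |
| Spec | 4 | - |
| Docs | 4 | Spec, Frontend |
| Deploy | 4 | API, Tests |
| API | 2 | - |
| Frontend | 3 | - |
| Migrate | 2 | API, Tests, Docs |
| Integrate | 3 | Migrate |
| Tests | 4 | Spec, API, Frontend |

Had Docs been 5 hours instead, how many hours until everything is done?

Actual critical path: Spec→Docs→Migrate→QA = 4+4+2+3 = 13 ⇒ 13 hours.
Since Docs is critical, the +1 change carries straight to that chain (now 14 hours).
No other chain overtakes it, so the finish is 14 hours.

14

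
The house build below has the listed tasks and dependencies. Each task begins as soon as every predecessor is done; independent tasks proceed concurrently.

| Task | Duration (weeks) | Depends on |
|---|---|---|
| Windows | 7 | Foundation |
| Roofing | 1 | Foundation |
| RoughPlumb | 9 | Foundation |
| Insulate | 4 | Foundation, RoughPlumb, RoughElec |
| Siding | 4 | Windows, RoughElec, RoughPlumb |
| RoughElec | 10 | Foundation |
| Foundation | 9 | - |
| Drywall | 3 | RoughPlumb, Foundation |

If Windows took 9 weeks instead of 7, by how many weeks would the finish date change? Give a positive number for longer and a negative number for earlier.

0

Critical path before the change: Foundation→RoughElec→Insulate = 9+10+4 = 23 giving 23 weeks.
Windows is off the critical path — its longest chain is 20 weeks, giving 3 of slack.
No other chain overtakes it, so the finish is 23 weeks.
Change in finish: 23 − 23 = +0 weeks.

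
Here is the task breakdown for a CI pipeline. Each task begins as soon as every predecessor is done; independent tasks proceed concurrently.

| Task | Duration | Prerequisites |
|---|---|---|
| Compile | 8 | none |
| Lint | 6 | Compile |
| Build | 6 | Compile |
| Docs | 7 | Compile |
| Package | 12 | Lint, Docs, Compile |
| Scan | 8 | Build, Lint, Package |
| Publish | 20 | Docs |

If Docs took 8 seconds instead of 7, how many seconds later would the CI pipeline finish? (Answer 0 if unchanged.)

Baseline: Compile→Docs→Package→Scan = 8+7+12+8 = 35 → 35 seconds.
Docs lies on that path, so at 8 seconds the path becomes 36 seconds.
That remains the longest chain; total 36 seconds.
Change in finish: 36 − 35 = +1 seconds.

1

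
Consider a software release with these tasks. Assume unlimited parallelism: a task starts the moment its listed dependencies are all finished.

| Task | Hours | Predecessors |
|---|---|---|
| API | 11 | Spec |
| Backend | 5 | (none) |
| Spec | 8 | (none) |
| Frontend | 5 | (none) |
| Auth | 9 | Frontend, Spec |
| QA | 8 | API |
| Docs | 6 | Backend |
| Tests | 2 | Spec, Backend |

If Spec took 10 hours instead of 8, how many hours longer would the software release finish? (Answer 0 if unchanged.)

2

Baseline: Spec→API→QA = 8+11+8 = 27 → 27 hours.
Since Spec is critical, the +2 change carries straight to that chain (now 29 hours).
The critical path is still Spec→API→QA; finish is now 29 hours.
Change in finish: 29 − 27 = +2 hours.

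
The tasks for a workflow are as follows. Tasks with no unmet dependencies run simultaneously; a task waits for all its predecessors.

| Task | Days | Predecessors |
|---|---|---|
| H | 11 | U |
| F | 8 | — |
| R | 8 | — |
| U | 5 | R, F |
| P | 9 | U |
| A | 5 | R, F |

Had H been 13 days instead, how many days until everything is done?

26

Baseline: F→U→H = 8+5+11 = 24 → 24 days.
H lies on that path, so at 13 days the path becomes 26 days.
No other chain overtakes it, so the finish is 26 days.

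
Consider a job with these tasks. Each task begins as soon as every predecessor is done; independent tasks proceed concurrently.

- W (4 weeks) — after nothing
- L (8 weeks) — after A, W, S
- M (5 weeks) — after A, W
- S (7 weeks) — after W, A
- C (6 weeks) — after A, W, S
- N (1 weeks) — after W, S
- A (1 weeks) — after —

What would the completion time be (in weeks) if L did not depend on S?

With the dependency in place, W→S→L = 4+7+8 = 19 sets the finish at 19 weeks.
Without S→L, L's earliest start moves from 11 to 4.
The longest chain is now W→S→C = 4+7+6 = 17, so the job takes 17 weeks.

17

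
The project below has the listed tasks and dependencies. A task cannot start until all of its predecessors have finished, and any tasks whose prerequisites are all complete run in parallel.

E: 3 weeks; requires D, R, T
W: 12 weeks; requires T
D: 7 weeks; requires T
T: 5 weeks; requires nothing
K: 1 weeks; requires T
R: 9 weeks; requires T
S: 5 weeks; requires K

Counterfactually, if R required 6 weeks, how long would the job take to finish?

The binding path is T→R→E = 5+9+3 = 17; finish at 17 weeks.
R lies on that path, so at 6 weeks the path becomes 14 weeks.
Now T→W = 5+12 = 17 is longest, so the finish becomes 17 weeks.

17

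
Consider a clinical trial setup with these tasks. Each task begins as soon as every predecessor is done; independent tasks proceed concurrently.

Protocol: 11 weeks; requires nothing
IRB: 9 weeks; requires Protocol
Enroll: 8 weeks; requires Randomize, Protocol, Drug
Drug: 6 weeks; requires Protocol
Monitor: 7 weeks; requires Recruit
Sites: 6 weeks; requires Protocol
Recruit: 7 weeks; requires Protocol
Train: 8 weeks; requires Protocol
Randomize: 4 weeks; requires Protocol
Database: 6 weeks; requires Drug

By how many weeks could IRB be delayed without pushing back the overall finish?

5

Critical path: Protocol→Recruit→Monitor = 11+7+7 = 25, so the finish is 25 weeks.
The longest chain containing IRB totals 20 weeks.
So IRB can slip 25 − 20 = 5 weeks.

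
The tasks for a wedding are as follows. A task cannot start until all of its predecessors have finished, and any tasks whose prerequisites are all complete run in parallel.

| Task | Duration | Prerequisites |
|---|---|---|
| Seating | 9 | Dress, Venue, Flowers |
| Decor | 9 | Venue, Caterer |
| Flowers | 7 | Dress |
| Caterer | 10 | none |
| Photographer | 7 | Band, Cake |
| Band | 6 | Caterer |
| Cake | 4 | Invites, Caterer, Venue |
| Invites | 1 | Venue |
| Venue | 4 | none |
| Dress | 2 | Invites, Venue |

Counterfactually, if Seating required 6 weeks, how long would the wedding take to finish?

23

The binding path is Venue→Invites→Dress→Flowers→Seating = 4+1+2+7+9 = 23; finish at 23 weeks.
Seating lies on that path, so at 6 weeks the path becomes 20 weeks.
New critical path: Caterer→Band→Photographer = 10+6+7 = 23 ⇒ 23 weeks.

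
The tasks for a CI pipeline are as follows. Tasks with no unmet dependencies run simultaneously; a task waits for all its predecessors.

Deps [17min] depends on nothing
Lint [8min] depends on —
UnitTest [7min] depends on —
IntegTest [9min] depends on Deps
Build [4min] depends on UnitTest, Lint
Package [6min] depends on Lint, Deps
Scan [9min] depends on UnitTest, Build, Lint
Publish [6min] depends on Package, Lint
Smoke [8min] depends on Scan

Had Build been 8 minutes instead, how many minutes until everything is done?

33

Critical path before the change: Lint→Build→Scan→Smoke = 8+4+9+8 = 29 giving 29 minutes.
Since Build is critical, the +4 change carries straight to that chain (now 33 minutes).
The critical path is still Lint→Build→Scan→Smoke; finish is now 33 minutes.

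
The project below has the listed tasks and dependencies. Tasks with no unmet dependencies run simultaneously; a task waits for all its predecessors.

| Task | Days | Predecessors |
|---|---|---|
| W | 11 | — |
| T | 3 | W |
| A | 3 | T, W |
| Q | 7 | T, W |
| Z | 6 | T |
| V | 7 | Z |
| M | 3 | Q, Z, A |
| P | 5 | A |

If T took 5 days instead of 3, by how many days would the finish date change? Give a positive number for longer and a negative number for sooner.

Actual critical path: W→T→Z→V = 11+3+6+7 = 27 ⇒ 27 days.
Since T is critical, the +2 change carries straight to that chain (now 29 days).
No other chain overtakes it, so the finish is 29 days.
Change in finish: 29 − 27 = +2 days.

2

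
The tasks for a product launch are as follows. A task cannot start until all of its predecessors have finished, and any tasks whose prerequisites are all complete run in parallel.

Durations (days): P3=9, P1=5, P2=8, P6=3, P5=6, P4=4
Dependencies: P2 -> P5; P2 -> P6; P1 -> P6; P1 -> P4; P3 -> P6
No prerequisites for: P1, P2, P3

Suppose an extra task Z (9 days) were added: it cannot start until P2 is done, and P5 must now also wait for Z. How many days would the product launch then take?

23

Originally the product launch takes 14 days.
With Z inserted, P5 now waits for max(P2, Z).
New critical path: P2→Z→P5 = 8+9+6 = 23 ⇒ 23 days.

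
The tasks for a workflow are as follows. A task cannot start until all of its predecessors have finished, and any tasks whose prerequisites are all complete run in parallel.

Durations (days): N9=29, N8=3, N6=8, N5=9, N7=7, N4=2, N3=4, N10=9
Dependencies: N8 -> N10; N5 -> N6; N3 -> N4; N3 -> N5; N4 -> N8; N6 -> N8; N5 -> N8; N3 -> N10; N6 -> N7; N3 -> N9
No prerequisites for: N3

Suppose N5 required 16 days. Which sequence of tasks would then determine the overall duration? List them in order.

As given, the longest chain is N3→N5→N6→N8→N10 = 4+9+8+3+9 = 33, so the finish is 33 days.
N5 lies on that path, so at 16 days the path becomes 40 days.
No other chain overtakes it, so the finish is 40 days.

N3, N5, N6, N8, N10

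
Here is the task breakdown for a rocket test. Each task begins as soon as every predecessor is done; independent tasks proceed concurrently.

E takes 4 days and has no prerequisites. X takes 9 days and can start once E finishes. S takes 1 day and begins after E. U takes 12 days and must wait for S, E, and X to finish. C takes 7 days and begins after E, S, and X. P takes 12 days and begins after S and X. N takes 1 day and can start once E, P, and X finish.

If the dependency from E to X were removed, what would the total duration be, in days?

Before: longest chain E→X→P→N = 4+9+12+1 = 26, finish 26.
Without E→X, X's earliest start moves from 4 to 0.
After: X→P→N = 9+12+1 = 22 → 22 days.

22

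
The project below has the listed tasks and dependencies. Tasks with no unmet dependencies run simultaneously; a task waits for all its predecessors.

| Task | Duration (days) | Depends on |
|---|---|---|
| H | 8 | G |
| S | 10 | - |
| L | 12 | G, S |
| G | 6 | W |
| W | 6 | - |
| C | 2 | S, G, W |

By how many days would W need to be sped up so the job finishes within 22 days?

2

Current finish: 24 days; target: 22.
W is on every critical path, so each day cut from W cuts the finish by one (this holds down to a finish of 22).
Need 24 − 22 = 2 days off W → W becomes 4 days, finish becomes 22.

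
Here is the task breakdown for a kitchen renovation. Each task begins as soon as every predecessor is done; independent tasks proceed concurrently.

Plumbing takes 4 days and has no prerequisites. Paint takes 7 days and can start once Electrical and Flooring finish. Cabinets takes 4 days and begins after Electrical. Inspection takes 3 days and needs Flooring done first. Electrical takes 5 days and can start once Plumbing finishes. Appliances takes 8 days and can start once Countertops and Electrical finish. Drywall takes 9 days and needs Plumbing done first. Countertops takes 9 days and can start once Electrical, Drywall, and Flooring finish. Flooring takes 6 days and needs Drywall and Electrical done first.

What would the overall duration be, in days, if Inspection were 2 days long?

Baseline: Plumbing→Drywall→Flooring→Countertops→Appliances = 4+9+6+9+8 = 36 → 36 days.
Inspection is off the critical path — its longest chain is 22 days, giving 14 of slack.
The critical path is still Plumbing→Drywall→Flooring→Countertops→Appliances; finish is now 36 days.

36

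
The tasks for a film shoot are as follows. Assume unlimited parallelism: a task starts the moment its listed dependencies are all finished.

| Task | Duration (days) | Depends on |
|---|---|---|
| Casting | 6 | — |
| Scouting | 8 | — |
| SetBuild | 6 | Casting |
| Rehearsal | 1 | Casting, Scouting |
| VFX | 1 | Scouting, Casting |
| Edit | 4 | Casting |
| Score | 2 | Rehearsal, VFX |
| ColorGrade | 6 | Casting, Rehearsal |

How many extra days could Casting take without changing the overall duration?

Critical path: Scouting→Rehearsal→ColorGrade = 8+1+6 = 15, so the finish is 15 days.
Casting finishes as early as 6 and must finish by 8.
So Casting can slip 8 − 6 = 2 days.

2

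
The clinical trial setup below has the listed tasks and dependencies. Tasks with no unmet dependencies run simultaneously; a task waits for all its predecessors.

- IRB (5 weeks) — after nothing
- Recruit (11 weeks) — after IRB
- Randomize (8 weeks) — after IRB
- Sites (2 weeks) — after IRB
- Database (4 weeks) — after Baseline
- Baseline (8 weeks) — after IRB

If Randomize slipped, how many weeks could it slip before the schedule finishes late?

4

The longest chain is IRB→Baseline→Database = 5+8+4 = 17; overall finish 17 weeks.
Randomize finishes as early as 13 and must finish by 17.
Slack of Randomize = 9 − 5 = 4 weeks.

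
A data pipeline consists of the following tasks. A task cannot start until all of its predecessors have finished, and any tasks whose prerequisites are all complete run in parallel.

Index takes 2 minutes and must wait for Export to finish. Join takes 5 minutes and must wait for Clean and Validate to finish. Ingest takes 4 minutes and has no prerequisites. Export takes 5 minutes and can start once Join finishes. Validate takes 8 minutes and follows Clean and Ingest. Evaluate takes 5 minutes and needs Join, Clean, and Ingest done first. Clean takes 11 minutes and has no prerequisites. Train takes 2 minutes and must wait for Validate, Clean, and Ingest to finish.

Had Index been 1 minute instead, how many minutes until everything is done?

Actual critical path: Clean→Validate→Join→Export→Index = 11+8+5+5+2 = 31 ⇒ 31 minutes.
Index lies on that path, so at 1 minute the path becomes 30 minutes.
That remains the longest chain; total 30 minutes.

30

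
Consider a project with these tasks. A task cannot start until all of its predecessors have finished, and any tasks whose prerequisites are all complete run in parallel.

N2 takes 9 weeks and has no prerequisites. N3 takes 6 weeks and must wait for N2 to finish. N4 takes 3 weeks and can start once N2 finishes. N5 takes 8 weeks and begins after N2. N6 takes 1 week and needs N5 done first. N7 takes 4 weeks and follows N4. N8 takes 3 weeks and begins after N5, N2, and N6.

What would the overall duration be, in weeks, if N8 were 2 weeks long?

As given, the longest chain is N2→N5→N6→N8 = 9+8+1+3 = 21, so the finish is 21 weeks.
N8 is on the critical path; changing it to 2 makes that path 20 weeks.
No other chain overtakes it, so the finish is 20 weeks.

20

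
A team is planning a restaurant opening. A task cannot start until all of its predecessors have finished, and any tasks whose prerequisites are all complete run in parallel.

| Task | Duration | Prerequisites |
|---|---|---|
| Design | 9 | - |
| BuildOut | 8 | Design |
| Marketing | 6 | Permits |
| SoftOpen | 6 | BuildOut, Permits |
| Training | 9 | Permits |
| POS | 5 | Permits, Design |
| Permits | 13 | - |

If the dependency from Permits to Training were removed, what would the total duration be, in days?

23

Original critical path: Design→BuildOut→SoftOpen = 9+8+6 = 23 ⇒ 23 days.
Without Permits→Training, Training's earliest start moves from 13 to 0.
After: Design→BuildOut→SoftOpen = 9+8+6 = 23 → 23 days.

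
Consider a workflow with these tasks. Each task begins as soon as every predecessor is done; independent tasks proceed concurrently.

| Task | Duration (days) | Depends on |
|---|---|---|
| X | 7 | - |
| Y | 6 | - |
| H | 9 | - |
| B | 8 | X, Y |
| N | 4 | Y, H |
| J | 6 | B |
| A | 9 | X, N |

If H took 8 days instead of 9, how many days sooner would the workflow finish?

Critical path before the change: H→N→A = 9+4+9 = 22 giving 22 days.
Since H is critical, the -1 change carries straight to that chain (now 21 days).
Now X→B→J = 7+8+6 = 21 is longest, so the finish becomes 21 days.
Change in finish: 21 − 22 = -1 days.

1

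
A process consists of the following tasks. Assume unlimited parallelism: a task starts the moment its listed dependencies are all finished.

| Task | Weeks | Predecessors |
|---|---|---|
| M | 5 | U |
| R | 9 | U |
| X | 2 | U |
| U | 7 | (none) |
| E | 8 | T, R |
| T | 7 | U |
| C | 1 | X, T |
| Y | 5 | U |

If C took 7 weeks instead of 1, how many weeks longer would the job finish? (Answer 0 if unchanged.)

Baseline: U→R→E = 7+9+8 = 24 → 24 weeks.
The longest path through C is only 15 weeks, so C has float 9.
The critical path is still U→R→E; finish is now 24 weeks.
Change in finish: 24 − 24 = +0 weeks.

0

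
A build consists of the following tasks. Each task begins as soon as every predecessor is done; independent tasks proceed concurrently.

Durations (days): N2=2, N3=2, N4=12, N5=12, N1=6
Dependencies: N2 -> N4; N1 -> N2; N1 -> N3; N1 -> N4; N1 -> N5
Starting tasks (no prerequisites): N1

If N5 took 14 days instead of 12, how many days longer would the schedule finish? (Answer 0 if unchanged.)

0

As given, the longest chain is N1→N2→N4 = 6+2+12 = 20, so the finish is 20 days.
N5 has 2 days of float (longest path through it is 18).
The critical path is still N1→N2→N4; finish is now 20 days.
Change in finish: 20 − 20 = +0 days.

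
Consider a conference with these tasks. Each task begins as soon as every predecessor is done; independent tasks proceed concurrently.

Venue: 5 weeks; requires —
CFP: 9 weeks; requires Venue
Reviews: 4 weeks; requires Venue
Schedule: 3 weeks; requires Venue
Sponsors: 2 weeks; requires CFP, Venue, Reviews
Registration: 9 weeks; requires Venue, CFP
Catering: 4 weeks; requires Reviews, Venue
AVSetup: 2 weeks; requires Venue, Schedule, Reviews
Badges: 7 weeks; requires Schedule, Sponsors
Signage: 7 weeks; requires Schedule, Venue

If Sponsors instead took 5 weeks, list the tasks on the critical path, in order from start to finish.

The binding path is Venue→CFP→Sponsors→Badges = 5+9+2+7 = 23; finish at 23 weeks.
Since Sponsors is critical, the +3 change carries straight to that chain (now 26 weeks).
That remains the longest chain; total 26 weeks.

Venue, CFP, Sponsors, Badges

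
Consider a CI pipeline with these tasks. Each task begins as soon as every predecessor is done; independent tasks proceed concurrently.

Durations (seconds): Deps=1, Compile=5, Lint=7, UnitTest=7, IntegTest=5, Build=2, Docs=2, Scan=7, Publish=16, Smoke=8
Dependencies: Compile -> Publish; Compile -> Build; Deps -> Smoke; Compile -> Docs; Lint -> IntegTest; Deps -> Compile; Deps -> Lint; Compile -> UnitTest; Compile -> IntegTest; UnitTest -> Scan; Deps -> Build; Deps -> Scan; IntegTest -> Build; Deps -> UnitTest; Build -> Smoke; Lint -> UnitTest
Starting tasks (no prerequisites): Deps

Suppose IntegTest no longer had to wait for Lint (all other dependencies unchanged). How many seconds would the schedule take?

Before: longest chain Deps→Lint→IntegTest→Build→Smoke = 1+7+5+2+8 = 23, finish 23.
Without Lint→IntegTest, IntegTest's earliest start moves from 8 to 6.
After: Deps→Compile→Publish = 1+5+16 = 22 → 22 seconds.

22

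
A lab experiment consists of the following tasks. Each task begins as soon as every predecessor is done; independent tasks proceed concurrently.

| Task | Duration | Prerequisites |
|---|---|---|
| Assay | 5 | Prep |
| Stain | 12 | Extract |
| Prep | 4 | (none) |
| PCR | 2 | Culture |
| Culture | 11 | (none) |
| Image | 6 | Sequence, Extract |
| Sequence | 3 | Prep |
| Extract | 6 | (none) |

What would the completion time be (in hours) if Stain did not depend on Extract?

13

Before: longest chain Extract→Stain = 6+12 = 18, finish 18.
Without Extract→Stain, Stain's earliest start moves from 6 to 0.
New critical path: Prep→Sequence→Image = 4+3+6 = 13 ⇒ 13 hours.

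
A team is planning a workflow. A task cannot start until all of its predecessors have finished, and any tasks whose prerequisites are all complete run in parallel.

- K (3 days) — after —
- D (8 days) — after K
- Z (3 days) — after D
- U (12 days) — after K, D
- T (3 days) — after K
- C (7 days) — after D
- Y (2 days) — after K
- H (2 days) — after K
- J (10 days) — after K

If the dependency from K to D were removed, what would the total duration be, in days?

20

With the dependency in place, K→D→U = 3+8+12 = 23 sets the finish at 23 days.
Without K→D, D's earliest start moves from 3 to 0.
The longest chain is now D→U = 8+12 = 20, so the workflow takes 20 days.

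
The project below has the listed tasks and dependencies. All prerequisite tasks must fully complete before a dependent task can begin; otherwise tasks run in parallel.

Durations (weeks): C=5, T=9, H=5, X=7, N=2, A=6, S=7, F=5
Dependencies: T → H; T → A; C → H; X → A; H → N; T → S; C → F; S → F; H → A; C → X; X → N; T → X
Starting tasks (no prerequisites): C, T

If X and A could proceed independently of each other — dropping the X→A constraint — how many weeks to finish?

Original critical path: T→X→A = 9+7+6 = 22 ⇒ 22 weeks.
Without X→A, A's earliest start moves from 16 to 14.
After: T→S→F = 9+7+5 = 21 → 21 weeks.

21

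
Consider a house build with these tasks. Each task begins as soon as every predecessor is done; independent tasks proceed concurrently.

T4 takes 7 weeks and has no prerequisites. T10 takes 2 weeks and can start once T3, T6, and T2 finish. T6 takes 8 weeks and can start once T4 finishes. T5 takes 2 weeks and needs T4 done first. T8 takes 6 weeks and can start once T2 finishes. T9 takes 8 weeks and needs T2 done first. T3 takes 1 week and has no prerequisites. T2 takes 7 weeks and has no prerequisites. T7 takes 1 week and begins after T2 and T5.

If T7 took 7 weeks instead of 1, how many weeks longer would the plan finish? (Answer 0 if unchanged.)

0

Critical path before the change: T4→T6→T10 = 7+8+2 = 17 giving 17 weeks.
The longest path through T7 is only 10 weeks, so T7 has float 7.
The critical path is still T4→T6→T10; finish is now 17 weeks.
Change in finish: 17 − 17 = +0 weeks.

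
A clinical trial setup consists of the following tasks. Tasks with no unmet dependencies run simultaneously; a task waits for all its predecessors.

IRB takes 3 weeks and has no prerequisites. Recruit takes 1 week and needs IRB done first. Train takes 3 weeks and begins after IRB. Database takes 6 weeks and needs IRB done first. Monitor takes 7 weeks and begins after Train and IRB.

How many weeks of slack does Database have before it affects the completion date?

4

The longest chain is IRB→Train→Monitor = 3+3+7 = 13; overall finish 13 weeks.
Longest path through Database: 9 weeks (earliest finish 9, latest finish 13).
Slack of Database = 7 − 3 = 4 weeks.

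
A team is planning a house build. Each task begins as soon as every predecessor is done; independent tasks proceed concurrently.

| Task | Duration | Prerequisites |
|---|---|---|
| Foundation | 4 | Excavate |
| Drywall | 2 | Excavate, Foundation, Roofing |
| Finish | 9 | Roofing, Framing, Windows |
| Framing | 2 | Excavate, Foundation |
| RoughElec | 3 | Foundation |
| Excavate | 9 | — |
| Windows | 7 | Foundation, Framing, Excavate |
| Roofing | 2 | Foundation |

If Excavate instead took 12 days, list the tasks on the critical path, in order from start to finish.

Excavate, Foundation, Framing, Windows, Finish

Critical path before the change: Excavate→Foundation→Framing→Windows→Finish = 9+4+2+7+9 = 31 giving 31 days.
Since Excavate is critical, the +3 change carries straight to that chain (now 34 days).
That remains the longest chain; total 34 days.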